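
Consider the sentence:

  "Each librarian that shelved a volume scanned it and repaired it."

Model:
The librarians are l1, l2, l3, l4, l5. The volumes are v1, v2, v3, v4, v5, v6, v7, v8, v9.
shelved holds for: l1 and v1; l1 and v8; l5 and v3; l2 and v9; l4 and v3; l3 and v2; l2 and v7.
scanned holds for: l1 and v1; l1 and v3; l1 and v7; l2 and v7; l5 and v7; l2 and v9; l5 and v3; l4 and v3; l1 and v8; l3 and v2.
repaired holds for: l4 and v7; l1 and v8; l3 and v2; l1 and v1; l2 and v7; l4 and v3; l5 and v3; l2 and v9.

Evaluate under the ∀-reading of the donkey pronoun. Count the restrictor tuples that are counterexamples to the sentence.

"it" takes "a volume" as antecedent — a donkey pronoun bound across the clause boundary.
Strong reading: for every (l,v) with shelved(l,v), scanned(l,v) ∧ repaired(l,v).
Restrictor pairs: (l1,v1) ✓  (l1,v8) ✓  (l2,v7) ✓  (l2,v9) ✓  (l3,v2) ✓  (l4,v3) ✓  (l5,v3) ✓
Counterexamples (restrictor pairs failing the scope): 0.

0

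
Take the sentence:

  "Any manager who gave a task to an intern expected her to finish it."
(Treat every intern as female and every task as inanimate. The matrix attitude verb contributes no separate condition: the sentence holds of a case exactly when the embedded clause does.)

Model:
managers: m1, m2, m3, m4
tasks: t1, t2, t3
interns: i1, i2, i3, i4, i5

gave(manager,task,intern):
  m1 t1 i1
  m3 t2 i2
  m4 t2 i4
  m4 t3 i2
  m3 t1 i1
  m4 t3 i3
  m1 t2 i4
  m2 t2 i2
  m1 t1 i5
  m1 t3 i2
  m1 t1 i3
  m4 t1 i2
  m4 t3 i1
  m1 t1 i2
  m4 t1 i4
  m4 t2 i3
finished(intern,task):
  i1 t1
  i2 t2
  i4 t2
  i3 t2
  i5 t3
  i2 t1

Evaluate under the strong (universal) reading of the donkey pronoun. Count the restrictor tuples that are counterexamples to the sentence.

"her" takes "an intern" as antecedent and "it" takes "a task"; both are donkey pronouns co-varying with the restrictor.
Strong reading: for every (m,t,i) with gave(m,t,i), finished(i,t).
Restrictor triples: (m1,t1,i1)→finished(i1,t1) ✓  (m1,t1,i2)→finished(i2,t1) ✓  (m1,t1,i3)→finished(i3,t1) ✗  (m1,t1,i5)→finished(i5,t1) ✗  (m1,t2,i4)→finished(i4,t2) ✓  (m1,t3,i2)→finished(i2,t3) ✗  (m2,t2,i2)→finished(i2,t2) ✓  (m3,t1,i1)→finished(i1,t1) ✓  (m3,t2,i2)→finished(i2,t2) ✓  (m4,t1,i2)→finished(i2,t1) ✓  (m4,t1,i4)→finished(i4,t1) ✗  (m4,t2,i3)→finished(i3,t2) ✓  (m4,t2,i4)→finished(i4,t2) ✓  (m4,t3,i1)→finished(i1,t3) ✗  (m4,t3,i2)→finished(i2,t3) ✗  (m4,t3,i3)→finished(i3,t3) ✗
Counterexamples (restrictor triples failing the scope): 7.

7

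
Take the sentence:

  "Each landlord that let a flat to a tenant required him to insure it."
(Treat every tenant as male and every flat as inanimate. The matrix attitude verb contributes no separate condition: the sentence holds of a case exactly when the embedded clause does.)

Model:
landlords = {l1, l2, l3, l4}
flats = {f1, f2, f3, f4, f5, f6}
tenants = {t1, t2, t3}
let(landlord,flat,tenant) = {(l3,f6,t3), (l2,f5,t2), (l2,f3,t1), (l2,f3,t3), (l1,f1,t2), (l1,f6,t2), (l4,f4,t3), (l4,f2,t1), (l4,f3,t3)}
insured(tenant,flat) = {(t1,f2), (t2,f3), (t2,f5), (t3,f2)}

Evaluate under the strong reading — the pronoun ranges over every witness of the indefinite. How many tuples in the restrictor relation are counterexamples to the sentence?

7

"him" takes "a tenant" as antecedent and "it" takes "a flat"; both are donkey pronouns co-varying with the restrictor.
Strong reading: for every (l,f,t) with let(l,f,t), insured(t,f).
Restrictor triples: (l1,f1,t2)→insured(t2,f1) ✗  (l1,f6,t2)→insured(t2,f6) ✗  (l2,f3,t1)→insured(t1,f3) ✗  (l2,f3,t3)→insured(t3,f3) ✗  (l2,f5,t2)→insured(t2,f5) ✓  (l3,f6,t3)→insured(t3,f6) ✗  (l4,f2,t1)→insured(t1,f2) ✓  (l4,f3,t3)→insured(t3,f3) ✗  (l4,f4,t3)→insured(t3,f4) ✗
Counterexamples (restrictor triples failing the scope): 7.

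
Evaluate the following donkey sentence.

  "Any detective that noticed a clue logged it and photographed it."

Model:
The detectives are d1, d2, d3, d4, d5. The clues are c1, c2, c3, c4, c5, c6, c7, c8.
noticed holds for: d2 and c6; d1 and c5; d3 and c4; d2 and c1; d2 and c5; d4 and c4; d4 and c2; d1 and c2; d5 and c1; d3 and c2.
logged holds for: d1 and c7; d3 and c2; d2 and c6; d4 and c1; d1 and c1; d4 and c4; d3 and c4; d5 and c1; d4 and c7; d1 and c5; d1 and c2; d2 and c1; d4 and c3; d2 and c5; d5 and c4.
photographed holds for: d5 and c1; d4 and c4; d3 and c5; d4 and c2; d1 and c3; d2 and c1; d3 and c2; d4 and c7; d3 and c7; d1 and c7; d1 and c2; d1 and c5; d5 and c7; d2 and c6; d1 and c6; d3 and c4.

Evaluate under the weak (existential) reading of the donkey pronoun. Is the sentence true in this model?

"it" takes "a clue" as antecedent — a donkey pronoun bound across the clause boundary.
Weak reading: every detective d with some noticed-clue has at least one noticed-clue c such that logged(d,c) ∧ photographed(d,c).
Per detective: d1:✓  d2:✓  d3:✓  d4:✓  d5:✓
Every detective in the restrictor has a witness.

True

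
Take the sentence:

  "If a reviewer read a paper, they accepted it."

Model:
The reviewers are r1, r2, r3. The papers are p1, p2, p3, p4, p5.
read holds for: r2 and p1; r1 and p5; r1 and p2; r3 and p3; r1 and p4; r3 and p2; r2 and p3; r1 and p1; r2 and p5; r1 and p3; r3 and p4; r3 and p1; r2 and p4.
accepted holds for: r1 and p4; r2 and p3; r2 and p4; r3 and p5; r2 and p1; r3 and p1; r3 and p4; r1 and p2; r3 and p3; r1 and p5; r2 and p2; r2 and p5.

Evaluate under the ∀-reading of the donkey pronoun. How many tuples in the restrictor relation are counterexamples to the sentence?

"it" takes "a paper" as antecedent — a donkey pronoun bound across the clause boundary.
Strong reading: for every (r,p) with read(r,p), accepted(r,p).
Restrictor pairs: (r1,p1) ✗  (r1,p2) ✓  (r1,p3) ✗  (r1,p4) ✓  (r1,p5) ✓  (r2,p1) ✓  (r2,p3) ✓  (r2,p4) ✓  (r2,p5) ✓  (r3,p1) ✓  (r3,p2) ✗  (r3,p3) ✓  (r3,p4) ✓
Counterexamples (restrictor pairs failing the scope): 3.

3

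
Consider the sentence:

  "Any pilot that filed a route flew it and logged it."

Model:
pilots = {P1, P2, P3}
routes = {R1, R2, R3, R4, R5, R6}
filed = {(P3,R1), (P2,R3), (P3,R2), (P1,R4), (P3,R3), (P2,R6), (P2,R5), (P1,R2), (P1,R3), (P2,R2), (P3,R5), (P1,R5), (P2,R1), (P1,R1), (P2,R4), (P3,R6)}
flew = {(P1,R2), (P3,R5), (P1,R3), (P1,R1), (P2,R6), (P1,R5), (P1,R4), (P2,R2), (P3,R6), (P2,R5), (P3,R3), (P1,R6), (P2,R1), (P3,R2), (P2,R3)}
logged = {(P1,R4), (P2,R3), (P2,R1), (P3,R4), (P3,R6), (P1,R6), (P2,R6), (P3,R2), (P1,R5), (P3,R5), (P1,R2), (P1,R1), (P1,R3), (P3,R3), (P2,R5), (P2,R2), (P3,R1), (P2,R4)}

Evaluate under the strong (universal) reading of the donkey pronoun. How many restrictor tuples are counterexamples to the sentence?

2

"it" takes "a route" as antecedent — a donkey pronoun bound across the clause boundary.
Strong reading: for every (p,r) with filed(p,r), flew(p,r) ∧ logged(p,r).
Restrictor pairs: (P1,R1) ✓  (P1,R2) ✓  (P1,R3) ✓  (P1,R4) ✓  (P1,R5) ✓  (P2,R1) ✓  (P2,R2) ✓  (P2,R3) ✓  (P2,R4) ✗  (P2,R5) ✓  (P2,R6) ✓  (P3,R1) ✗  (P3,R2) ✓  (P3,R3) ✓  (P3,R5) ✓  (P3,R6) ✓
Counterexamples (restrictor pairs failing the scope): 2.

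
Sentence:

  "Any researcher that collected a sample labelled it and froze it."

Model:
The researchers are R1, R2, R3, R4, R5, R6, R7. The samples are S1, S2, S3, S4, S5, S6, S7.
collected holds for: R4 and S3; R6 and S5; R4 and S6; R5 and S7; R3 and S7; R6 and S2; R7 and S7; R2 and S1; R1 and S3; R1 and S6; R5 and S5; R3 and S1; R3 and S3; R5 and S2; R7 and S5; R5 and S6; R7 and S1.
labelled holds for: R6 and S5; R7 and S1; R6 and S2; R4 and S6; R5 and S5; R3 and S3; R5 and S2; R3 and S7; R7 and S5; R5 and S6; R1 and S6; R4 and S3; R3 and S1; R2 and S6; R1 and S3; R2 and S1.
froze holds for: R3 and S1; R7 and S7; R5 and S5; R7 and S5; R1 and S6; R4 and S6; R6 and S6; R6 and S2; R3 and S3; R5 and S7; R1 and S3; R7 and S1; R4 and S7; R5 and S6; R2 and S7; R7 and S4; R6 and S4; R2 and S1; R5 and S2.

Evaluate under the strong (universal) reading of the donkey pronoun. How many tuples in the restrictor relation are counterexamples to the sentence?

"it" takes "a sample" as antecedent — a donkey pronoun bound across the clause boundary.
Strong reading: for every (r,s) with collected(r,s), labelled(r,s) ∧ froze(r,s).
Restrictor pairs: (R1,S3) ✓  (R1,S6) ✓  (R2,S1) ✓  (R3,S1) ✓  (R3,S3) ✓  (R3,S7) ✗  (R4,S3) ✗  (R4,S6) ✓  (R5,S2) ✓  (R5,S5) ✓  (R5,S6) ✓  (R5,S7) ✗  (R6,S2) ✓  (R6,S5) ✗  (R7,S1) ✓  (R7,S5) ✓  (R7,S7) ✗
Counterexamples (restrictor pairs failing the scope): 5.

5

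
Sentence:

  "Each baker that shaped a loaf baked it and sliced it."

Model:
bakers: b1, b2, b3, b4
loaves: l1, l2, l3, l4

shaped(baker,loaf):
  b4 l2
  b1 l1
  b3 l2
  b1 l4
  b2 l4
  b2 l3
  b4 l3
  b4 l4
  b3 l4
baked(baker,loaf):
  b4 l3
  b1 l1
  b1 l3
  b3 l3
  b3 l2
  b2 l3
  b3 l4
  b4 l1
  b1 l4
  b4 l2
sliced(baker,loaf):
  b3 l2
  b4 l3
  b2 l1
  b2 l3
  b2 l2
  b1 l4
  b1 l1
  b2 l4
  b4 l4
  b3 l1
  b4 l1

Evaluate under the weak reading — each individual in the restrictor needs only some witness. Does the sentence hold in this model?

"it" takes "a loaf" as antecedent — a donkey pronoun bound across the clause boundary.
Weak reading: every baker b with some shaped-loaf has at least one shaped-loaf l such that baked(b,l) ∧ sliced(b,l).
Per baker: b1:✓  b2:✓  b3:✓  b4:✓
Every baker in the restrictor has a witness.

True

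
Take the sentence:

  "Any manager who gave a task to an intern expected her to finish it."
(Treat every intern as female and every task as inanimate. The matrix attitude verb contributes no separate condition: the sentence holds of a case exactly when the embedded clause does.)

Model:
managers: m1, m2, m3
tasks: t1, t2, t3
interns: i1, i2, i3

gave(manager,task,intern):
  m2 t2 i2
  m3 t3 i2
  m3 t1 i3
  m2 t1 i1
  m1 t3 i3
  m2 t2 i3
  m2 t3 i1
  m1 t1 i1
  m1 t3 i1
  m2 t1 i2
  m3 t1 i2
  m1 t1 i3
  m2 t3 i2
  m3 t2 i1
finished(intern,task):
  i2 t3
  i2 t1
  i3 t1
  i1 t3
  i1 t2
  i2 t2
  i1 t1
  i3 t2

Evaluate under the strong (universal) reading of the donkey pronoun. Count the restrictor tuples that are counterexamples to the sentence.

1

"her" takes "an intern" as antecedent and "it" takes "a task"; both are donkey pronouns co-varying with the restrictor.
Strong reading: for every (m,t,i) with gave(m,t,i), finished(i,t).
Restrictor triples: (m1,t1,i1)→finished(i1,t1) ✓  (m1,t1,i3)→finished(i3,t1) ✓  (m1,t3,i1)→finished(i1,t3) ✓  (m1,t3,i3)→finished(i3,t3) ✗  (m2,t1,i1)→finished(i1,t1) ✓  (m2,t1,i2)→finished(i2,t1) ✓  (m2,t2,i2)→finished(i2,t2) ✓  (m2,t2,i3)→finished(i3,t2) ✓  (m2,t3,i1)→finished(i1,t3) ✓  (m2,t3,i2)→finished(i2,t3) ✓  (m3,t1,i2)→finished(i2,t1) ✓  (m3,t1,i3)→finished(i3,t1) ✓  (m3,t2,i1)→finished(i1,t2) ✓  (m3,t3,i2)→finished(i2,t3) ✓
Counterexamples (restrictor triples failing the scope): 1.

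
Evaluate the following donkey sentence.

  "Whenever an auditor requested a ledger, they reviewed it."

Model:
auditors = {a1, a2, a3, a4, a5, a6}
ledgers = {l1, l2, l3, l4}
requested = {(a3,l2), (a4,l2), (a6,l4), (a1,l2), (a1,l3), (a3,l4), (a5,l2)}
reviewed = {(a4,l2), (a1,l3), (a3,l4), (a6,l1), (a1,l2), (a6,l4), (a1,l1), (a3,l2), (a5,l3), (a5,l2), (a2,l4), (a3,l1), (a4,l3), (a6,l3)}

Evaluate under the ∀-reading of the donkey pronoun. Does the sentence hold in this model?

True

"it" takes "a ledger" as antecedent — a donkey pronoun bound across the clause boundary.
Strong reading: for every (a,l) with requested(a,l), reviewed(a,l).
Restrictor pairs: (a1,l2) ✓  (a1,l3) ✓  (a3,l2) ✓  (a3,l4) ✓  (a4,l2) ✓  (a5,l2) ✓  (a6,l4) ✓
Every restrictor pair satisfies the scope.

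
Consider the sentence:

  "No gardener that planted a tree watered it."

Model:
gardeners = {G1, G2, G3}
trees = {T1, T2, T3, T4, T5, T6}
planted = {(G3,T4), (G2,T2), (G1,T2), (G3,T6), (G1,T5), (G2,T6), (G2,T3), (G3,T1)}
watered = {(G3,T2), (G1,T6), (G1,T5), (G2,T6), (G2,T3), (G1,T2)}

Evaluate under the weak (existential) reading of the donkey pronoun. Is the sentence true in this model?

"it" takes "a tree" as antecedent — a donkey pronoun bound across the clause boundary.
Truth condition: for no (g,t) with planted(g,t) does watered(g,t) hold.
Restrictor pairs — does the scope hold? (G1,T2):holds  (G1,T5):holds  (G2,T2):fails  (G2,T3):holds  (G2,T6):holds  (G3,T1):fails  (G3,T4):fails  (G3,T6):fails
Scope holds for 4 pair(s), so the sentence is false.

False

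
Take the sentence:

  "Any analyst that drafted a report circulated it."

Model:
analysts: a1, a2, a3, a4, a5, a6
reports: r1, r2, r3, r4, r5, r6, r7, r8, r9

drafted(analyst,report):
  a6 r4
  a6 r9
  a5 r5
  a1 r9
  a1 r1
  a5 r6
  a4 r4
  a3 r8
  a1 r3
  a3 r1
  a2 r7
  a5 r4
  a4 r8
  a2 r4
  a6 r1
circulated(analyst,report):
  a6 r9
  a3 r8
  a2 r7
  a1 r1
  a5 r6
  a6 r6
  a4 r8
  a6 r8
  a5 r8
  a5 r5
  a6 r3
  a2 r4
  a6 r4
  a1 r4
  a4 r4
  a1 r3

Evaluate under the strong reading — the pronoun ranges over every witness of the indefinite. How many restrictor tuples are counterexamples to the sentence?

4

"it" takes "a report" as antecedent — a donkey pronoun bound across the clause boundary.
Strong reading: for every (a,r) with drafted(a,r), circulated(a,r).
Restrictor pairs: (a1,r1) ✓  (a1,r3) ✓  (a1,r9) ✗  (a2,r4) ✓  (a2,r7) ✓  (a3,r1) ✗  (a3,r8) ✓  (a4,r4) ✓  (a4,r8) ✓  (a5,r4) ✗  (a5,r5) ✓  (a5,r6) ✓  (a6,r1) ✗  (a6,r4) ✓  (a6,r9) ✓
Counterexamples (restrictor pairs failing the scope): 4.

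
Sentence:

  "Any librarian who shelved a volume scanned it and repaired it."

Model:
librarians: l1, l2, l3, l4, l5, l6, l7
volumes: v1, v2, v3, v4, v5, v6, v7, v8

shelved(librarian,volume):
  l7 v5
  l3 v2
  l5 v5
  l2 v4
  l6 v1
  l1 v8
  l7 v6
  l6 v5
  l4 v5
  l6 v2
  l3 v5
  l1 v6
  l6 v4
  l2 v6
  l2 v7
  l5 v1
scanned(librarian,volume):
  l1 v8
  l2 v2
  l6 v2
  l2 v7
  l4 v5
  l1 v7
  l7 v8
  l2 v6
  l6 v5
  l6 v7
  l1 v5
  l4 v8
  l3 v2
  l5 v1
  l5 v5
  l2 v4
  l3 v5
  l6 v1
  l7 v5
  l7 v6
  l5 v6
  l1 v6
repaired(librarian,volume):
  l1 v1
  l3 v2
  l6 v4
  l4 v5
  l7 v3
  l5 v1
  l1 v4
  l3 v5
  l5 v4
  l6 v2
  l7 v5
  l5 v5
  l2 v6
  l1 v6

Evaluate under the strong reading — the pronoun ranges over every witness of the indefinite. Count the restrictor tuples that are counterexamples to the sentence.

"it" takes "a volume" as antecedent — a donkey pronoun bound across the clause boundary.
Strong reading: for every (l,v) with shelved(l,v), scanned(l,v) ∧ repaired(l,v).
Restrictor pairs: (l1,v6) ✓  (l1,v8) ✗  (l2,v4) ✗  (l2,v6) ✓  (l2,v7) ✗  (l3,v2) ✓  (l3,v5) ✓  (l4,v5) ✓  (l5,v1) ✓  (l5,v5) ✓  (l6,v1) ✗  (l6,v2) ✓  (l6,v4) ✗  (l6,v5) ✗  (l7,v5) ✓  (l7,v6) ✗
Counterexamples (restrictor pairs failing the scope): 7.

7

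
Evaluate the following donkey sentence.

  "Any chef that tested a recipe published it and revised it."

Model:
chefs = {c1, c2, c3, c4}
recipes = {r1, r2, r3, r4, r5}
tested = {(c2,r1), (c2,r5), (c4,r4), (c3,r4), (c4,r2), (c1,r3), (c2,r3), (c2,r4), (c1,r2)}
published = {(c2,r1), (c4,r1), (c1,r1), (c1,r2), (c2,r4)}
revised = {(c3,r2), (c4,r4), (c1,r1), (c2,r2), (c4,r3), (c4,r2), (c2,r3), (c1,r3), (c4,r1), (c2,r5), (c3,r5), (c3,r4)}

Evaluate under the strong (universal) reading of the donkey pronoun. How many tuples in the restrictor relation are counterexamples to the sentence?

9

"it" takes "a recipe" as antecedent — a donkey pronoun bound across the clause boundary.
Strong reading: for every (c,r) with tested(c,r), published(c,r) ∧ revised(c,r).
Restrictor pairs: (c1,r2) ✗  (c1,r3) ✗  (c2,r1) ✗  (c2,r3) ✗  (c2,r4) ✗  (c2,r5) ✗  (c3,r4) ✗  (c4,r2) ✗  (c4,r4) ✗
Counterexamples (restrictor pairs failing the scope): 9.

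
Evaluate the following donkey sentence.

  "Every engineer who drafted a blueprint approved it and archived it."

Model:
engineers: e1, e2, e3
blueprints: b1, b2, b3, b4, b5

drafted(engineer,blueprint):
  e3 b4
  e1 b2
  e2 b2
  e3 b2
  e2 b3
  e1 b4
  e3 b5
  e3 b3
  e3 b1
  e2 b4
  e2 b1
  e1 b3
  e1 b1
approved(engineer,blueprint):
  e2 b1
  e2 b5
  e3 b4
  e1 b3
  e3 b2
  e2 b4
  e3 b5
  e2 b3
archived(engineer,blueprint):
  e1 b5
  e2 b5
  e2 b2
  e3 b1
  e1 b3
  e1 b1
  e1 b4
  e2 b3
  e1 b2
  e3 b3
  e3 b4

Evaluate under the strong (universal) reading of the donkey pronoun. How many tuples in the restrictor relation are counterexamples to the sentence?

10

"it" takes "a blueprint" as antecedent — a donkey pronoun bound across the clause boundary.
Strong reading: for every (e,b) with drafted(e,b), approved(e,b) ∧ archived(e,b).
Restrictor pairs: (e1,b1) ✗  (e1,b2) ✗  (e1,b3) ✓  (e1,b4) ✗  (e2,b1) ✗  (e2,b2) ✗  (e2,b3) ✓  (e2,b4) ✗  (e3,b1) ✗  (e3,b2) ✗  (e3,b3) ✗  (e3,b4) ✓  (e3,b5) ✗
Counterexamples (restrictor pairs failing the scope): 10.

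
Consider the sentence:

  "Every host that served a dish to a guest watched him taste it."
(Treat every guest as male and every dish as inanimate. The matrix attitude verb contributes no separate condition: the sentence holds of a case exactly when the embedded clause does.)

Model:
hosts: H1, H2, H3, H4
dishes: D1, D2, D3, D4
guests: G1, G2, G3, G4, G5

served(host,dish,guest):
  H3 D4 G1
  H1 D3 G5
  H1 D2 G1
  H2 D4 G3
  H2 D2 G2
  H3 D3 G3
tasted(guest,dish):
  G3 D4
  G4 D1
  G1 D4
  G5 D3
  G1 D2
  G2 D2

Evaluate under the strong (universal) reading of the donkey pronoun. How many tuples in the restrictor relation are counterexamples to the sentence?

1

"him" takes "a guest" as antecedent and "it" takes "a dish"; both are donkey pronouns co-varying with the restrictor.
Strong reading: for every (h,d,g) with served(h,d,g), tasted(g,d).
Restrictor triples: (H1,D2,G1)→tasted(G1,D2) ✓  (H1,D3,G5)→tasted(G5,D3) ✓  (H2,D2,G2)→tasted(G2,D2) ✓  (H2,D4,G3)→tasted(G3,D4) ✓  (H3,D3,G3)→tasted(G3,D3) ✗  (H3,D4,G1)→tasted(G1,D4) ✓
Counterexamples (restrictor triples failing the scope): 1.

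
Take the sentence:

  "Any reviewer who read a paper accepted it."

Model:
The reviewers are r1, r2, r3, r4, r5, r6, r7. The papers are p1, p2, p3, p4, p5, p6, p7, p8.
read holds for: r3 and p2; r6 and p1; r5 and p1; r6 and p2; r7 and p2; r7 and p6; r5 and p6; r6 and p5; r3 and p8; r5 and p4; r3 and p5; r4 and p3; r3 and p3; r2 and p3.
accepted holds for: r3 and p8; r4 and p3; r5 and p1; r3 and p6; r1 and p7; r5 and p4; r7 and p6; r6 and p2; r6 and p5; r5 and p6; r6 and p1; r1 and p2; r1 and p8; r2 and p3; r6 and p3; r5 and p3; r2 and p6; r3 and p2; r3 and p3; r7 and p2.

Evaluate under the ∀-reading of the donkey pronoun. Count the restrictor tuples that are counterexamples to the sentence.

1

"it" takes "a paper" as antecedent — a donkey pronoun bound across the clause boundary.
Strong reading: for every (r,p) with read(r,p), accepted(r,p).
Restrictor pairs: (r2,p3) ✓  (r3,p2) ✓  (r3,p3) ✓  (r3,p5) ✗  (r3,p8) ✓  (r4,p3) ✓  (r5,p1) ✓  (r5,p4) ✓  (r5,p6) ✓  (r6,p1) ✓  (r6,p2) ✓  (r6,p5) ✓  (r7,p2) ✓  (r7,p6) ✓
Counterexamples (restrictor pairs failing the scope): 1.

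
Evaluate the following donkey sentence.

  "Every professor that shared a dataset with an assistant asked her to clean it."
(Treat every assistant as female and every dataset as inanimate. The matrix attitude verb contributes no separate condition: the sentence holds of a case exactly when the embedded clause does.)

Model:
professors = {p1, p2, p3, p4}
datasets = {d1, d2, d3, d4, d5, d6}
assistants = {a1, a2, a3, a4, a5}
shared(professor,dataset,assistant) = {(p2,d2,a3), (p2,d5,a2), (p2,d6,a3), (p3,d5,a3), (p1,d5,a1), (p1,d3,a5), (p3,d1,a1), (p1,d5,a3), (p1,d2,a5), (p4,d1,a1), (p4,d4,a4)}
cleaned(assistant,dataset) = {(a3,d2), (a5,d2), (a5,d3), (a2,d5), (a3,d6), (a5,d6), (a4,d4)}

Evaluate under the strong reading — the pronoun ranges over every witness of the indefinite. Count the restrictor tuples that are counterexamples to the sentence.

5

"her" takes "an assistant" as antecedent and "it" takes "a dataset"; both are donkey pronouns co-varying with the restrictor.
Strong reading: for every (p,d,a) with shared(p,d,a), cleaned(a,d).
Restrictor triples: (p1,d2,a5)→cleaned(a5,d2) ✓  (p1,d3,a5)→cleaned(a5,d3) ✓  (p1,d5,a1)→cleaned(a1,d5) ✗  (p1,d5,a3)→cleaned(a3,d5) ✗  (p2,d2,a3)→cleaned(a3,d2) ✓  (p2,d5,a2)→cleaned(a2,d5) ✓  (p2,d6,a3)→cleaned(a3,d6) ✓  (p3,d1,a1)→cleaned(a1,d1) ✗  (p3,d5,a3)→cleaned(a3,d5) ✗  (p4,d1,a1)→cleaned(a1,d1) ✗  (p4,d4,a4)→cleaned(a4,d4) ✓
Counterexamples (restrictor triples failing the scope): 5.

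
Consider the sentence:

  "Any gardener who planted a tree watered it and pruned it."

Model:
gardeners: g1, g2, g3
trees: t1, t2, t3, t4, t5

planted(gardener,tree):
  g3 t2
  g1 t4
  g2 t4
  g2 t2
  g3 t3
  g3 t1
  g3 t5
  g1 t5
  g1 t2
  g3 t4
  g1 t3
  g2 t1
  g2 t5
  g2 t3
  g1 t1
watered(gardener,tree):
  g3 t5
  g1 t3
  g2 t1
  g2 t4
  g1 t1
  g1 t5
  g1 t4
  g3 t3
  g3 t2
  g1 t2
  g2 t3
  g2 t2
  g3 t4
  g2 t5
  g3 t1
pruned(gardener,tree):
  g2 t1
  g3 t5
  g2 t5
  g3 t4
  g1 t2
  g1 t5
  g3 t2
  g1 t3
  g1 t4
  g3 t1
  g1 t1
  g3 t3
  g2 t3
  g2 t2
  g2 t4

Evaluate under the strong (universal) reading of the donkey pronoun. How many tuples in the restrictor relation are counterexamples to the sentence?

"it" takes "a tree" as antecedent — a donkey pronoun bound across the clause boundary.
Strong reading: for every (g,t) with planted(g,t), watered(g,t) ∧ pruned(g,t).
Restrictor pairs: (g1,t1) ✓  (g1,t2) ✓  (g1,t3) ✓  (g1,t4) ✓  (g1,t5) ✓  (g2,t1) ✓  (g2,t2) ✓  (g2,t3) ✓  (g2,t4) ✓  (g2,t5) ✓  (g3,t1) ✓  (g3,t2) ✓  (g3,t3) ✓  (g3,t4) ✓  (g3,t5) ✓
Counterexamples (restrictor pairs failing the scope): 0.

0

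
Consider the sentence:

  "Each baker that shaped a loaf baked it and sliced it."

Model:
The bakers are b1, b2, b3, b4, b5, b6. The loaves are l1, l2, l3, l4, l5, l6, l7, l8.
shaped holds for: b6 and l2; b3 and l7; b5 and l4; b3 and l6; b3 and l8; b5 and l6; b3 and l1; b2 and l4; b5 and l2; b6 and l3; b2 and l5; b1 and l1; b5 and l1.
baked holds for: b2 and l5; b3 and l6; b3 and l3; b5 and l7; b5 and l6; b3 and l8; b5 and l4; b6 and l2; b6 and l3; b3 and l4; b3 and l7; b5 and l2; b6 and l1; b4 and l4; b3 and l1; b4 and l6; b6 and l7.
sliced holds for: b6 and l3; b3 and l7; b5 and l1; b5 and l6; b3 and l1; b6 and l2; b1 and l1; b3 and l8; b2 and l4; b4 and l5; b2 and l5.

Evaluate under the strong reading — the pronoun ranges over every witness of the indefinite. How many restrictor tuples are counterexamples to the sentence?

"it" takes "a loaf" as antecedent — a donkey pronoun bound across the clause boundary.
Strong reading: for every (b,l) with shaped(b,l), baked(b,l) ∧ sliced(b,l).
Restrictor pairs: (b1,l1) ✗  (b2,l4) ✗  (b2,l5) ✓  (b3,l1) ✓  (b3,l6) ✗  (b3,l7) ✓  (b3,l8) ✓  (b5,l1) ✗  (b5,l2) ✗  (b5,l4) ✗  (b5,l6) ✓  (b6,l2) ✓  (b6,l3) ✓
Counterexamples (restrictor pairs failing the scope): 6.

6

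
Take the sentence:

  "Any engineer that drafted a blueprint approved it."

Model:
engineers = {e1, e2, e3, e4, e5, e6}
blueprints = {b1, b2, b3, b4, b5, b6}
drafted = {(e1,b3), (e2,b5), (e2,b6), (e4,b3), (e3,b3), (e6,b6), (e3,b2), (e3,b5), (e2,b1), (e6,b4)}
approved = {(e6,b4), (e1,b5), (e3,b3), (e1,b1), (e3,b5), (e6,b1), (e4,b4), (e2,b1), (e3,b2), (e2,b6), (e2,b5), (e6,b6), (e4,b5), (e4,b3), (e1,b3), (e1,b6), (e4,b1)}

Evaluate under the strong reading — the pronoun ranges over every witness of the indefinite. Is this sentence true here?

"it" takes "a blueprint" as antecedent — a donkey pronoun bound across the clause boundary.
Strong reading: for every (e,b) with drafted(e,b), approved(e,b).
Restrictor pairs: (e1,b3) ✓  (e2,b1) ✓  (e2,b5) ✓  (e2,b6) ✓  (e3,b2) ✓  (e3,b3) ✓  (e3,b5) ✓  (e4,b3) ✓  (e6,b4) ✓  (e6,b6) ✓
Every restrictor pair satisfies the scope.

True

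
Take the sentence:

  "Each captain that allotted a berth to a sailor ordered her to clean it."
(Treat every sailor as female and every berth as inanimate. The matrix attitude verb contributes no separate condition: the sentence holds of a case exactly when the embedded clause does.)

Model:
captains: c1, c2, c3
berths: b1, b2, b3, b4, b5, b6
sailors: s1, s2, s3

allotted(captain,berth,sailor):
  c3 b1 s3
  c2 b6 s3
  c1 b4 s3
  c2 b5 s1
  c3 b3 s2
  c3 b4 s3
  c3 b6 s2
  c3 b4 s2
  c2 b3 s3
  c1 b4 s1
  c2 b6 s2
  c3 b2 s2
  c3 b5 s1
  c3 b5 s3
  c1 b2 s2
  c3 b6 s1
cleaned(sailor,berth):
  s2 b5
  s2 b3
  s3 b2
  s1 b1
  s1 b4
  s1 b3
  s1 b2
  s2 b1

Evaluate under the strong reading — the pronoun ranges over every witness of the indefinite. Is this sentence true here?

False

"her" takes "a sailor" as antecedent and "it" takes "a berth"; both are donkey pronouns co-varying with the restrictor.
Strong reading: for every (c,b,s) with allotted(c,b,s), cleaned(s,b).
Restrictor triples: (c1,b2,s2)→cleaned(s2,b2) ✗  (c1,b4,s1)→cleaned(s1,b4) ✓  (c1,b4,s3)→cleaned(s3,b4) ✗  (c2,b3,s3)→cleaned(s3,b3) ✗  (c2,b5,s1)→cleaned(s1,b5) ✗  (c2,b6,s2)→cleaned(s2,b6) ✗  (c2,b6,s3)→cleaned(s3,b6) ✗  (c3,b1,s3)→cleaned(s3,b1) ✗  (c3,b2,s2)→cleaned(s2,b2) ✗  (c3,b3,s2)→cleaned(s2,b3) ✓  (c3,b4,s2)→cleaned(s2,b4) ✗  (c3,b4,s3)→cleaned(s3,b4) ✗  (c3,b5,s1)→cleaned(s1,b5) ✗  (c3,b5,s3)→cleaned(s3,b5) ✗  (c3,b6,s1)→cleaned(s1,b6) ✗  (c3,b6,s2)→cleaned(s2,b6) ✗
Counterexample: (c1,b2,s2) — cleaned(s2,b2) does not hold.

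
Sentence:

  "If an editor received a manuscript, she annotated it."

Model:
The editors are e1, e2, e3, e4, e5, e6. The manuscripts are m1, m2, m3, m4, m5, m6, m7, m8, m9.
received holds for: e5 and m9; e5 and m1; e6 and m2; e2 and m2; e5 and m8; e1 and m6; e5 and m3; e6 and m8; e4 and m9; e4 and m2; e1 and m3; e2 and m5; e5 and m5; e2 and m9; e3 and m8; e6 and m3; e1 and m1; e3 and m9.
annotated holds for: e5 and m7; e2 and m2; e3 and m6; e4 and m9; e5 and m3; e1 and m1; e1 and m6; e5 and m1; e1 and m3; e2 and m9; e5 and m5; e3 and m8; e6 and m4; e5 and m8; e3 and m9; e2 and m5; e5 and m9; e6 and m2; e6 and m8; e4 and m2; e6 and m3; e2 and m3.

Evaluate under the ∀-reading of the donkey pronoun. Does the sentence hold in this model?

True

"it" takes "a manuscript" as antecedent — a donkey pronoun bound across the clause boundary.
Strong reading: for every (e,m) with received(e,m), annotated(e,m).
Restrictor pairs: (e1,m1) ✓  (e1,m3) ✓  (e1,m6) ✓  (e2,m2) ✓  (e2,m5) ✓  (e2,m9) ✓  (e3,m8) ✓  (e3,m9) ✓  (e4,m2) ✓  (e4,m9) ✓  (e5,m1) ✓  (e5,m3) ✓  (e5,m5) ✓  (e5,m8) ✓  (e5,m9) ✓  (e6,m2) ✓  (e6,m3) ✓  (e6,m8) ✓
Every restrictor pair satisfies the scope.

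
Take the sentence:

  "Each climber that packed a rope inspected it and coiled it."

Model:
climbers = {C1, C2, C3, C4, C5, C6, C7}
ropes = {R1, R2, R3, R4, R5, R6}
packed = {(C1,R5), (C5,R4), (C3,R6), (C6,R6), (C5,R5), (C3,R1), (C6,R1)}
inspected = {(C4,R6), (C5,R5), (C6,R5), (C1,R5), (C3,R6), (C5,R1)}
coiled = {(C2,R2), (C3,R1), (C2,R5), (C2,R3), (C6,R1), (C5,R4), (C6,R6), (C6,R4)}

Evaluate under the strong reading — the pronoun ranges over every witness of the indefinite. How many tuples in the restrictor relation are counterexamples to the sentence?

"it" takes "a rope" as antecedent — a donkey pronoun bound across the clause boundary.
Strong reading: for every (c,r) with packed(c,r), inspected(c,r) ∧ coiled(c,r).
Restrictor pairs: (C1,R5) ✗  (C3,R1) ✗  (C3,R6) ✗  (C5,R4) ✗  (C5,R5) ✗  (C6,R1) ✗  (C6,R6) ✗
Counterexamples (restrictor pairs failing the scope): 7.

7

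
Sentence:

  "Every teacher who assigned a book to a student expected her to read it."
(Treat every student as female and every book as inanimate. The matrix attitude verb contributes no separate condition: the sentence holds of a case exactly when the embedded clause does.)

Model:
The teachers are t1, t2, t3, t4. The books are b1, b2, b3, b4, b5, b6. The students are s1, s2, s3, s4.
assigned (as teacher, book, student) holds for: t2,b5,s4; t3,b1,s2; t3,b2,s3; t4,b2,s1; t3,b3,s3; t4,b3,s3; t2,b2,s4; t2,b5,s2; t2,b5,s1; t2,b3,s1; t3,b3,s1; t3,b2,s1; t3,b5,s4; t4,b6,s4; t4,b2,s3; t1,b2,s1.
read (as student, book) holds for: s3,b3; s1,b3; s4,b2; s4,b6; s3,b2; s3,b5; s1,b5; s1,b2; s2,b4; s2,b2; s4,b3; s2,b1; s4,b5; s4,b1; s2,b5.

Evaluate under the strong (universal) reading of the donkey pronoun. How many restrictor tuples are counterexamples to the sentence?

"her" takes "a student" as antecedent and "it" takes "a book"; both are donkey pronouns co-varying with the restrictor.
Strong reading: for every (t,b,s) with assigned(t,b,s), read(s,b).
Restrictor triples: (t1,b2,s1)→read(s1,b2) ✓  (t2,b2,s4)→read(s4,b2) ✓  (t2,b3,s1)→read(s1,b3) ✓  (t2,b5,s1)→read(s1,b5) ✓  (t2,b5,s2)→read(s2,b5) ✓  (t2,b5,s4)→read(s4,b5) ✓  (t3,b1,s2)→read(s2,b1) ✓  (t3,b2,s1)→read(s1,b2) ✓  (t3,b2,s3)→read(s3,b2) ✓  (t3,b3,s1)→read(s1,b3) ✓  (t3,b3,s3)→read(s3,b3) ✓  (t3,b5,s4)→read(s4,b5) ✓  (t4,b2,s1)→read(s1,b2) ✓  (t4,b2,s3)→read(s3,b2) ✓  (t4,b3,s3)→read(s3,b3) ✓  (t4,b6,s4)→read(s4,b6) ✓
Counterexamples (restrictor triples failing the scope): 0.

0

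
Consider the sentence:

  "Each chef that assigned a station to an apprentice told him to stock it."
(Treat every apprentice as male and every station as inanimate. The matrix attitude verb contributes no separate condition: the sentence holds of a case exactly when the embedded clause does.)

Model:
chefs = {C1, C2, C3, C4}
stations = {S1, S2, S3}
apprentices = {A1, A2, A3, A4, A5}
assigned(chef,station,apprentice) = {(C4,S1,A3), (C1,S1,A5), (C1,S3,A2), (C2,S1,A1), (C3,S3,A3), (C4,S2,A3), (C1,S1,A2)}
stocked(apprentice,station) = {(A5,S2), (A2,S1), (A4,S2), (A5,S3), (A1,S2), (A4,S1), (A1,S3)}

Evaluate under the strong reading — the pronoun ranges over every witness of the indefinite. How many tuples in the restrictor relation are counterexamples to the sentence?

6

"him" takes "an apprentice" as antecedent and "it" takes "a station"; both are donkey pronouns co-varying with the restrictor.
Strong reading: for every (c,s,a) with assigned(c,s,a), stocked(a,s).
Restrictor triples: (C1,S1,A2)→stocked(A2,S1) ✓  (C1,S1,A5)→stocked(A5,S1) ✗  (C1,S3,A2)→stocked(A2,S3) ✗  (C2,S1,A1)→stocked(A1,S1) ✗  (C3,S3,A3)→stocked(A3,S3) ✗  (C4,S1,A3)→stocked(A3,S1) ✗  (C4,S2,A3)→stocked(A3,S2) ✗
Counterexamples (restrictor triples failing the scope): 6.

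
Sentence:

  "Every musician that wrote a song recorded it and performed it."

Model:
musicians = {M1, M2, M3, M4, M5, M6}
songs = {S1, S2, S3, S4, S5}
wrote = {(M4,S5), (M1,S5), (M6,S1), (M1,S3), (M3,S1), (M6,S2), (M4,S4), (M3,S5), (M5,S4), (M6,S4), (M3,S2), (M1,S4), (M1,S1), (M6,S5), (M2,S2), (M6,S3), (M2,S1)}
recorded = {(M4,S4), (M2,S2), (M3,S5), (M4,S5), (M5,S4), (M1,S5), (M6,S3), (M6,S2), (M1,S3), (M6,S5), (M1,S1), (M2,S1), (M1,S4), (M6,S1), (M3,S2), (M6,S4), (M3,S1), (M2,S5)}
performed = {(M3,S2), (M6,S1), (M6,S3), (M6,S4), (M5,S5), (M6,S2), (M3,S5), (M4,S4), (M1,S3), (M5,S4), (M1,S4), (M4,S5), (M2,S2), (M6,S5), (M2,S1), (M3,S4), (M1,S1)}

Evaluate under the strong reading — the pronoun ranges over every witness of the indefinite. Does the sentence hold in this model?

False

"it" takes "a song" as antecedent — a donkey pronoun bound across the clause boundary.
Strong reading: for every (m,s) with wrote(m,s), recorded(m,s) ∧ performed(m,s).
Restrictor pairs: (M1,S1) ✓  (M1,S3) ✓  (M1,S4) ✓  (M1,S5) ✗  (M2,S1) ✓  (M2,S2) ✓  (M3,S1) ✗  (M3,S2) ✓  (M3,S5) ✓  (M4,S4) ✓  (M4,S5) ✓  (M5,S4) ✓  (M6,S1) ✓  (M6,S2) ✓  (M6,S3) ✓  (M6,S4) ✓  (M6,S5) ✓
Counterexample: (M1,S5) is in wrote but fails the scope.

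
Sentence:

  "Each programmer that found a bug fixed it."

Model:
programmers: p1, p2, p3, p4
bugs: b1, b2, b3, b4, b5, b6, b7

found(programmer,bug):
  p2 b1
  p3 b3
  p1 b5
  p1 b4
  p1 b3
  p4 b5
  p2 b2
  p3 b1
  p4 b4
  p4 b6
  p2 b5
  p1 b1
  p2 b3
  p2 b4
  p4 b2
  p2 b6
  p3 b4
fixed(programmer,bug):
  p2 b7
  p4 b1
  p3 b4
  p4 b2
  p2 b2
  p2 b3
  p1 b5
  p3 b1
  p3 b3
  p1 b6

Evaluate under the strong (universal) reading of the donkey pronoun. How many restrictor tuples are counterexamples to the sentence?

"it" takes "a bug" as antecedent — a donkey pronoun bound across the clause boundary.
Strong reading: for every (p,b) with found(p,b), fixed(p,b).
Restrictor pairs: (p1,b1) ✗  (p1,b3) ✗  (p1,b4) ✗  (p1,b5) ✓  (p2,b1) ✗  (p2,b2) ✓  (p2,b3) ✓  (p2,b4) ✗  (p2,b5) ✗  (p2,b6) ✗  (p3,b1) ✓  (p3,b3) ✓  (p3,b4) ✓  (p4,b2) ✓  (p4,b4) ✗  (p4,b5) ✗  (p4,b6) ✗
Counterexamples (restrictor pairs failing the scope): 10.

10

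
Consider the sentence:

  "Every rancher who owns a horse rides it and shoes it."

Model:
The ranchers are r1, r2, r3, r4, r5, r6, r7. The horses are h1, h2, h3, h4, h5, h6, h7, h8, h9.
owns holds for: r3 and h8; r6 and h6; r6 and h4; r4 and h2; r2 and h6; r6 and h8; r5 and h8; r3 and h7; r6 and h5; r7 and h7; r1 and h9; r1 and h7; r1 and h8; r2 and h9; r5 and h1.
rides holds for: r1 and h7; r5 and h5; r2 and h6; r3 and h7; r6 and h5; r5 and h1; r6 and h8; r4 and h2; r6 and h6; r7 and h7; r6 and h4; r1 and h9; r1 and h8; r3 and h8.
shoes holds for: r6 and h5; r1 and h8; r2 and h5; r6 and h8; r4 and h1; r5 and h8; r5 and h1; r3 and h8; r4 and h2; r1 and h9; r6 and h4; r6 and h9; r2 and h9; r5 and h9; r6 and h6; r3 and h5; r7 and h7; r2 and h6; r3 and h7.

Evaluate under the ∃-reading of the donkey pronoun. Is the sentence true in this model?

True

"it" takes "a horse" as antecedent — a donkey pronoun bound across the clause boundary.
Weak reading: every rancher r with some owns-horse has at least one owns-horse h such that rides(r,h) ∧ shoes(r,h).
Per rancher: r1:✓  r2:✓  r3:✓  r4:✓  r5:✓  r6:✓  r7:✓
Every rancher in the restrictor has a witness.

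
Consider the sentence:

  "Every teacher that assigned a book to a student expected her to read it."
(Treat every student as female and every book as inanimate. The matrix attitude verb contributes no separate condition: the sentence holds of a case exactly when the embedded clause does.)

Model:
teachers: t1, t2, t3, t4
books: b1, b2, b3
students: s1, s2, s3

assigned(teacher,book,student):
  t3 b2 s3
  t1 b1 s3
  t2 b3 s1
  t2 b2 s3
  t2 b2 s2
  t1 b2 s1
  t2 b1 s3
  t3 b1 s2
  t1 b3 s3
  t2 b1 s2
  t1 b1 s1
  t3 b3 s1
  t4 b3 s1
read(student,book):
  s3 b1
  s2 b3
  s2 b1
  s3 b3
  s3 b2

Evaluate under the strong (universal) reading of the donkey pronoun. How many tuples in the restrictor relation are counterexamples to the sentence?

6

"her" takes "a student" as antecedent and "it" takes "a book"; both are donkey pronouns co-varying with the restrictor.
Strong reading: for every (t,b,s) with assigned(t,b,s), read(s,b).
Restrictor triples: (t1,b1,s1)→read(s1,b1) ✗  (t1,b1,s3)→read(s3,b1) ✓  (t1,b2,s1)→read(s1,b2) ✗  (t1,b3,s3)→read(s3,b3) ✓  (t2,b1,s2)→read(s2,b1) ✓  (t2,b1,s3)→read(s3,b1) ✓  (t2,b2,s2)→read(s2,b2) ✗  (t2,b2,s3)→read(s3,b2) ✓  (t2,b3,s1)→read(s1,b3) ✗  (t3,b1,s2)→read(s2,b1) ✓  (t3,b2,s3)→read(s3,b2) ✓  (t3,b3,s1)→read(s1,b3) ✗  (t4,b3,s1)→read(s1,b3) ✗
Counterexamples (restrictor triples failing the scope): 6.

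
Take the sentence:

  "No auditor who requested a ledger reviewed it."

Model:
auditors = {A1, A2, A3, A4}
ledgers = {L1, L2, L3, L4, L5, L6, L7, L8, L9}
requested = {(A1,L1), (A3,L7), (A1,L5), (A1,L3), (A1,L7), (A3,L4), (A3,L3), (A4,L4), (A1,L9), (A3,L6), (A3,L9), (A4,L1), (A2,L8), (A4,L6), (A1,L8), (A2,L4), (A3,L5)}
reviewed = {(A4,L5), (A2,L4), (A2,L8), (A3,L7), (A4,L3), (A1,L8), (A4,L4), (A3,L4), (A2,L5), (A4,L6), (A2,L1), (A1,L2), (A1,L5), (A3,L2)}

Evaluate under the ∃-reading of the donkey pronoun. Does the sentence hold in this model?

"it" takes "a ledger" as antecedent — a donkey pronoun bound across the clause boundary.
Truth condition: for no (a,l) with requested(a,l) does reviewed(a,l) hold.
Restrictor pairs — does the scope hold? (A1,L1):fails  (A1,L3):fails  (A1,L5):holds  (A1,L7):fails  (A1,L8):holds  (A1,L9):fails  (A2,L4):holds  (A2,L8):holds  (A3,L3):fails  (A3,L4):holds  (A3,L5):fails  (A3,L6):fails  (A3,L7):holds  (A3,L9):fails  (A4,L1):fails  (A4,L4):holds  (A4,L6):holds
Scope holds for 8 pair(s), so the sentence is false.

False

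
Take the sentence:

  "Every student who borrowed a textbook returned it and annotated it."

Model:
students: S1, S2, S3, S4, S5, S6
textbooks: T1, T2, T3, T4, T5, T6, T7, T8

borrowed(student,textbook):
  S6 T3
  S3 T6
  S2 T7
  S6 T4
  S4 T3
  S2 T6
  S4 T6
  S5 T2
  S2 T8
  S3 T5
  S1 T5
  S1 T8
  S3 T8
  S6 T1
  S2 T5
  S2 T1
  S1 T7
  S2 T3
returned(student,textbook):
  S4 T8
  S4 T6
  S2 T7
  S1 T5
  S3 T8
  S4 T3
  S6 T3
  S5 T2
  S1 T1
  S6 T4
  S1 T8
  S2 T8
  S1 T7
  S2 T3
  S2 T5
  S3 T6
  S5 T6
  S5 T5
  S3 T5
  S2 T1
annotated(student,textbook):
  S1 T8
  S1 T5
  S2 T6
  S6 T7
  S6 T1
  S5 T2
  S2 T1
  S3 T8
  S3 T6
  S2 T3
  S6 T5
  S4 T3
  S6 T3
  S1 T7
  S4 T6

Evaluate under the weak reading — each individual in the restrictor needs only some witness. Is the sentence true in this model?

"it" takes "a textbook" as antecedent — a donkey pronoun bound across the clause boundary.
Weak reading: every student s with some borrowed-textbook has at least one borrowed-textbook t such that returned(s,t) ∧ annotated(s,t).
Per student: S1:✓  S2:✓  S3:✓  S4:✓  S5:✓  S6:✓
Every student in the restrictor has a witness.

True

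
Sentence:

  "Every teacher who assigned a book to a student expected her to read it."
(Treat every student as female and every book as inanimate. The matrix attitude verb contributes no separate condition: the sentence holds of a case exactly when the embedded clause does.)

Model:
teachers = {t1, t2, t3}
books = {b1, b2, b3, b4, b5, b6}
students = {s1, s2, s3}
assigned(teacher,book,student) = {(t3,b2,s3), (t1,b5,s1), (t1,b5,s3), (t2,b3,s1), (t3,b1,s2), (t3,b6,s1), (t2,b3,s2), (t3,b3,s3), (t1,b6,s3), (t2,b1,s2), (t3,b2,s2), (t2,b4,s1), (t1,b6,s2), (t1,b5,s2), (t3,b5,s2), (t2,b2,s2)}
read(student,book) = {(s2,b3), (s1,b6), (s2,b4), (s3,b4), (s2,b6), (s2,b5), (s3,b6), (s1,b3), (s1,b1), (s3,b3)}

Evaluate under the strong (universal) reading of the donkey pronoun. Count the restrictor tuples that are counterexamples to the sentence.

8

"her" takes "a student" as antecedent and "it" takes "a book"; both are donkey pronouns co-varying with the restrictor.
Strong reading: for every (t,b,s) with assigned(t,b,s), read(s,b).
Restrictor triples: (t1,b5,s1)→read(s1,b5) ✗  (t1,b5,s2)→read(s2,b5) ✓  (t1,b5,s3)→read(s3,b5) ✗  (t1,b6,s2)→read(s2,b6) ✓  (t1,b6,s3)→read(s3,b6) ✓  (t2,b1,s2)→read(s2,b1) ✗  (t2,b2,s2)→read(s2,b2) ✗  (t2,b3,s1)→read(s1,b3) ✓  (t2,b3,s2)→read(s2,b3) ✓  (t2,b4,s1)→read(s1,b4) ✗  (t3,b1,s2)→read(s2,b1) ✗  (t3,b2,s2)→read(s2,b2) ✗  (t3,b2,s3)→read(s3,b2) ✗  (t3,b3,s3)→read(s3,b3) ✓  (t3,b5,s2)→read(s2,b5) ✓  (t3,b6,s1)→read(s1,b6) ✓
Counterexamples (restrictor triples failing the scope): 8.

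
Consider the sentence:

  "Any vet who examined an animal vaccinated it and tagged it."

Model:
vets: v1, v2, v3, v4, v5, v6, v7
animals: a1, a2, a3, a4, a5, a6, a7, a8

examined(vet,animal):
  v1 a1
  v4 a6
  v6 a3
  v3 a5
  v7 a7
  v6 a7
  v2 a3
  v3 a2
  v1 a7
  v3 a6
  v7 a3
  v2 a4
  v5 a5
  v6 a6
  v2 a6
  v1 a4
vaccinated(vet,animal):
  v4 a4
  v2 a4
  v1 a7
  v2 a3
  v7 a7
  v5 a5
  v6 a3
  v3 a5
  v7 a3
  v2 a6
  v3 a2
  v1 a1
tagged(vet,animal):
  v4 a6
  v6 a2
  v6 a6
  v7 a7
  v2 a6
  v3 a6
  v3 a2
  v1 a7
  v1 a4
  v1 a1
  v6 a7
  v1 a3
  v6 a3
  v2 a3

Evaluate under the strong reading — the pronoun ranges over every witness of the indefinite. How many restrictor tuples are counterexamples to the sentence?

"it" takes "an animal" as antecedent — a donkey pronoun bound across the clause boundary.
Strong reading: for every (v,a) with examined(v,a), vaccinated(v,a) ∧ tagged(v,a).
Restrictor pairs: (v1,a1) ✓  (v1,a4) ✗  (v1,a7) ✓  (v2,a3) ✓  (v2,a4) ✗  (v2,a6) ✓  (v3,a2) ✓  (v3,a5) ✗  (v3,a6) ✗  (v4,a6) ✗  (v5,a5) ✗  (v6,a3) ✓  (v6,a6) ✗  (v6,a7) ✗  (v7,a3) ✗  (v7,a7) ✓
Counterexamples (restrictor pairs failing the scope): 9.

9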